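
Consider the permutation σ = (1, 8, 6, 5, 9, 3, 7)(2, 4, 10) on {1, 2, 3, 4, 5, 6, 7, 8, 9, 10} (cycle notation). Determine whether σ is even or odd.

The cycle lengths are 7, 3.
A cycle is odd iff its length is even; σ has 0 even-length cycles, so sgn(σ) = (−1)^0 and σ is even.

even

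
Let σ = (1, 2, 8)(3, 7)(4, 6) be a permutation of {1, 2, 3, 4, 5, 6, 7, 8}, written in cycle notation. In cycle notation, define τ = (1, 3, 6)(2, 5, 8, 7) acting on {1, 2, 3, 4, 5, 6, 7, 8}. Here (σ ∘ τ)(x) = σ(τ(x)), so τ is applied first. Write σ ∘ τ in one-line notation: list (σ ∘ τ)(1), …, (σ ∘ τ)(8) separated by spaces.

7 5 4 6 1 2 8 3

(σ ∘ τ)(x) = σ(τ(x)). Computing each image: σ(τ(1)) = σ(3) = 7, σ(τ(2)) = σ(5) = 5, σ(τ(3)) = σ(6) = 4, σ(τ(4)) = σ(4) = 6, σ(τ(5)) = σ(8) = 1, σ(τ(6)) = σ(1) = 2, σ(τ(7)) = σ(2) = 8, σ(τ(8)) = σ(7) = 3.
Hence σ ∘ τ = [7 5 4 6 1 2 8 3].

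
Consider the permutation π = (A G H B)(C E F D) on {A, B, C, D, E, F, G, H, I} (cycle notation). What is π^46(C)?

F

C lies in the 4-cycle (C E F D).
On a 4-cycle, π^4 is the identity, so π^46 = π^2 there (46 ≡ 2 mod 4).
Stepping 2 places around the cycle: C → E → F.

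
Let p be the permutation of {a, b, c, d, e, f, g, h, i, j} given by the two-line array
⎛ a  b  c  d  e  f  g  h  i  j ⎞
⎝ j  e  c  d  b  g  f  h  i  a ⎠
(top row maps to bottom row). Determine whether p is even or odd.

In disjoint-cycle form the cycle lengths are 2, 2, 2, 1, 1, 1, 1.
A cycle of length ℓ contributes ℓ−1 transpositions, so p is a product of 1 + 1 + 1 = 3 transpositions — odd.

odd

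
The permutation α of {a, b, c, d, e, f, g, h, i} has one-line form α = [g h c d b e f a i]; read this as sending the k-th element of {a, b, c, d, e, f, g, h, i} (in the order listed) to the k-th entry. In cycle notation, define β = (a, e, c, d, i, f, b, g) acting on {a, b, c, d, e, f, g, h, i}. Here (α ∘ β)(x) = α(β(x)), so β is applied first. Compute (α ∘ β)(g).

First apply β: β(g) = a, then α(a) = g. Thus (α ∘ β)(g) = g.

g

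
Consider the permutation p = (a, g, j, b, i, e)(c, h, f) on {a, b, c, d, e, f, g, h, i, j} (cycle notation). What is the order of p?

6

The disjoint cycles have lengths 6, 3, 1.
The order of p is the least common multiple of its cycle lengths: lcm(6, 3) = 6.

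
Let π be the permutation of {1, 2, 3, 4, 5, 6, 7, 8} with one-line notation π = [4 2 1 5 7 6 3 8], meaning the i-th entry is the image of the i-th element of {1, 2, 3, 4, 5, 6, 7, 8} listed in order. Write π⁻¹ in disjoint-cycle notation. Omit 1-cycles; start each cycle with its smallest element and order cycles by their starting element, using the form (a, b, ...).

The cycle decomposition of π is (1, 4, 5, 7, 3).
The inverse reverses every cycle; in canonical form, π⁻¹ = (1, 3, 7, 5, 4).

(1, 3, 7, 5, 4)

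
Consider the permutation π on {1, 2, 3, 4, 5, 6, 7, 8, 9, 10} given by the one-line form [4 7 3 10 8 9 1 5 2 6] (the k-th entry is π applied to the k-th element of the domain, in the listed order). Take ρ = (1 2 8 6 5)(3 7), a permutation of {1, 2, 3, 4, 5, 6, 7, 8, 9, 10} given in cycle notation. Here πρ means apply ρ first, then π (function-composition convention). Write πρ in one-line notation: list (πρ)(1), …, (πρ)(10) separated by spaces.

7 5 1 10 4 8 3 9 2 6

(πρ)(x) = π(ρ(x)). Computing each image: π(ρ(1)) = π(2) = 7, π(ρ(2)) = π(8) = 5, π(ρ(3)) = π(7) = 1, π(ρ(4)) = π(4) = 10, π(ρ(5)) = π(1) = 4, π(ρ(6)) = π(5) = 8, π(ρ(7)) = π(3) = 3, π(ρ(8)) = π(6) = 9, π(ρ(9)) = π(9) = 2, π(ρ(10)) = π(10) = 6.
Hence πρ = [7 5 1 10 4 8 3 9 2 6].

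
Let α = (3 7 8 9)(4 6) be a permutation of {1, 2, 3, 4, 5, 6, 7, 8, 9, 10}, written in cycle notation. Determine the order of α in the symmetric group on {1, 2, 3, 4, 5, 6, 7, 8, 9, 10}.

4

The cycle type of α is (4, 2, 1, 1, 1, 1).
The order is lcm(4, 2) = 4.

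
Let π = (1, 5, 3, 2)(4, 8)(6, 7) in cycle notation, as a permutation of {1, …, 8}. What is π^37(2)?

1

2 lies in the 4-cycle (1, 5, 3, 2).
Since the cycle has length 4, π^37 acts on it the same as π^1 (37 mod 4 = 1).
Stepping 1 place around the cycle: 2 → 1.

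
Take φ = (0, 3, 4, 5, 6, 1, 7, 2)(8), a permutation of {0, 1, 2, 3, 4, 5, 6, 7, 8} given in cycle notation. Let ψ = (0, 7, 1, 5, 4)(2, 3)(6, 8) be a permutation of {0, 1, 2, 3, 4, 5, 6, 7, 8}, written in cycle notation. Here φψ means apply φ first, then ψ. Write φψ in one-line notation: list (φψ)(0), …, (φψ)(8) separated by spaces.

2 1 7 0 4 8 5 3 6

(φψ)(x) = ψ(φ(x)). Computing each image: ψ(φ(0)) = ψ(3) = 2, ψ(φ(1)) = ψ(7) = 1, ψ(φ(2)) = ψ(0) = 7, ψ(φ(3)) = ψ(4) = 0, ψ(φ(4)) = ψ(5) = 4, ψ(φ(5)) = ψ(6) = 8, ψ(φ(6)) = ψ(1) = 5, ψ(φ(7)) = ψ(2) = 3, ψ(φ(8)) = ψ(8) = 6.
Hence φψ = [2 1 7 0 4 8 5 3 6].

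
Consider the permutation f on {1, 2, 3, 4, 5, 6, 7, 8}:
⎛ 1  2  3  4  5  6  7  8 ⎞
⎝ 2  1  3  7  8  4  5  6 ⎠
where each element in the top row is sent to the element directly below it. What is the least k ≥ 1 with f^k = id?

10

Decomposing into disjoint cycles gives cycle lengths 5, 2, 1.
The order is lcm(5, 2) = 10.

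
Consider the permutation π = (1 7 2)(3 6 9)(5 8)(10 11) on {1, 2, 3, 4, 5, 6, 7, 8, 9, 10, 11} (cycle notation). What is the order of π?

6

The cycle type of π is (3, 3, 2, 2, 1).
The order of π is the least common multiple of its cycle lengths: lcm(3, 3, 2, 2) = 6.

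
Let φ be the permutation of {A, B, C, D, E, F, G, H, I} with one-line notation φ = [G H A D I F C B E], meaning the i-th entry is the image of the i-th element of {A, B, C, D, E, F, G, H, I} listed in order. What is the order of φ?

Writing φ as disjoint cycles, the cycle lengths are 3, 2, 2, 1, 1.
The order is lcm(3, 2, 2) = 6.

6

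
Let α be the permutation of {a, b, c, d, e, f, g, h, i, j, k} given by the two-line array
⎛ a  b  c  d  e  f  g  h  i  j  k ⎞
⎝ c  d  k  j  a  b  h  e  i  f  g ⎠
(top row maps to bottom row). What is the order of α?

The disjoint-cycle form of α has cycle lengths 6, 4, 1.
The order of α is the least common multiple of its cycle lengths: lcm(6, 4) = 12.

12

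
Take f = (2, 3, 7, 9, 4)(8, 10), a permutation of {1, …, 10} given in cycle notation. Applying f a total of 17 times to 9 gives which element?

2

9 lies in the 5-cycle (2, 3, 7, 9, 4).
Since the cycle has length 5, f^17 acts on it the same as f^2 (17 mod 5 = 2).
Stepping 2 places around the cycle: 9 → 4 → 2.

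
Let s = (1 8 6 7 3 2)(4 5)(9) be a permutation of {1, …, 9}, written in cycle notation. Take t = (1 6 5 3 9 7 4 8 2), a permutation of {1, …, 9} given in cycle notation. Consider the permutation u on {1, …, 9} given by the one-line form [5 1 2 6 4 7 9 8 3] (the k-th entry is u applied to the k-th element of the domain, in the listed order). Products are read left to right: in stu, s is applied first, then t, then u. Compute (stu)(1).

Apply the permutations in order: s(1) = 8, then t(8) = 2, then u(2) = 1. So (stu)(1) = 1.

1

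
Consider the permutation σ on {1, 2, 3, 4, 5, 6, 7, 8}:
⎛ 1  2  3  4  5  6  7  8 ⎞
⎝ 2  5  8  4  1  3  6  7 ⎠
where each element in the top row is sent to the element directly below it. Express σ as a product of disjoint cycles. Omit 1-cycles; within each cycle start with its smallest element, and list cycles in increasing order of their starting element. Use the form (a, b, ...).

Start at 1 and follow images: 1 → 2 → 5 → 1, giving the cycle (1, 2, 5).
Repeating from the next unused element and collecting all non-trivial cycles gives (1, 2, 5)(3, 8, 7, 6).

(1, 2, 5)(3, 8, 7, 6)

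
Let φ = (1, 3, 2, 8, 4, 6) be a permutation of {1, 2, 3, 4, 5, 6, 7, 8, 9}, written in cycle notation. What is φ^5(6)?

6 lies in the 6-cycle (1, 3, 2, 8, 4, 6).
Stepping 5 places around the cycle: 6 → 1 → 3 → 2 → 8 → 4.

4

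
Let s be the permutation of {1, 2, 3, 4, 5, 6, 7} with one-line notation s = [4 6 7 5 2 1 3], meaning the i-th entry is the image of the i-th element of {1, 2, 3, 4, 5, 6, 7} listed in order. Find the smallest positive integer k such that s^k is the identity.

10

Writing s as disjoint cycles, the cycle lengths are 5, 2.
The order is lcm(5, 2) = 10.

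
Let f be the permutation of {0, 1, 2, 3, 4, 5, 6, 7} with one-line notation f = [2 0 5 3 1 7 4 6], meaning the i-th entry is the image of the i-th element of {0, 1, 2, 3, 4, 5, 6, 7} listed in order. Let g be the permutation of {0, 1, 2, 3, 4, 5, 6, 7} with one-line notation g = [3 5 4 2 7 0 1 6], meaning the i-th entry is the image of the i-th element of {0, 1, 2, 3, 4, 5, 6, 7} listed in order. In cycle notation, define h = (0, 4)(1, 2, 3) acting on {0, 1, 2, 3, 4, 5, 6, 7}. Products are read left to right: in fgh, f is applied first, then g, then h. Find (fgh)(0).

0

(fgh)(0) = h(g(f(0))). f(0) = 2, then g(2) = 4, then h(4) = 0, so the result is 0.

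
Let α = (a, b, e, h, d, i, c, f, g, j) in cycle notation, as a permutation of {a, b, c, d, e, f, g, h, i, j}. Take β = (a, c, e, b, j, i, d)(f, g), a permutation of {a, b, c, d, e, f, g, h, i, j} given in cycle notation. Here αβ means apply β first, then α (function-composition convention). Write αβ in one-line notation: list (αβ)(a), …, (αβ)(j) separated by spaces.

Chase each element through β then α: a → c → f; b → j → a; c → e → h; d → a → b; e → b → e; f → g → j; g → f → g; h → h → d; i → d → i; j → i → c.
So αβ in one-line form is f a h b e j g d i c.

f a h b e j g d i c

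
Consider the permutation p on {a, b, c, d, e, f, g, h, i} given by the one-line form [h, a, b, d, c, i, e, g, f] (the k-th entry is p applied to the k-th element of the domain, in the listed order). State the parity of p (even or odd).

even

In disjoint-cycle form the cycle lengths are 6, 2, 1.
A cycle of length ℓ contributes ℓ−1 transpositions, so p is a product of 5 + 1 = 6 transpositions — even.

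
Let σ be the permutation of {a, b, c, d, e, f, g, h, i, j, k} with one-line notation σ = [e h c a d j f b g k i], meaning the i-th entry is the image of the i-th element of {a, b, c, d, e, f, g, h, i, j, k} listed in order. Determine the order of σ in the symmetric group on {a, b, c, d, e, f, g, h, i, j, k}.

The disjoint-cycle form of σ has cycle lengths 5, 3, 2, 1.
The order is lcm(5, 3, 2) = 30.

30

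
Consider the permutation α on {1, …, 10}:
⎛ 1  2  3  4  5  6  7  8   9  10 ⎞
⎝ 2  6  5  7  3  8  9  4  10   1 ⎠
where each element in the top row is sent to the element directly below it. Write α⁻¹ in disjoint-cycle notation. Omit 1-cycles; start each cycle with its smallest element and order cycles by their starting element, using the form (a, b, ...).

First write α in disjoint cycles: (1, 2, 6, 8, 4, 7, 9, 10)(3, 5).
The inverse reverses every cycle; in canonical form, α⁻¹ = (1, 10, 9, 7, 4, 8, 6, 2)(3, 5).

(1, 10, 9, 7, 4, 8, 6, 2)(3, 5)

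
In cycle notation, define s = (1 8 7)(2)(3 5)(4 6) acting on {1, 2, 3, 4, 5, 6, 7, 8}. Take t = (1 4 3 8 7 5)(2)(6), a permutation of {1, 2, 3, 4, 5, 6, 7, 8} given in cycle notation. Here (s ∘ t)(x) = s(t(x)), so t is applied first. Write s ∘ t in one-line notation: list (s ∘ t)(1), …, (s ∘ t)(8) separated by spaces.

(s ∘ t)(x) = s(t(x)). Computing each image: s(t(1)) = s(4) = 6, s(t(2)) = s(2) = 2, s(t(3)) = s(8) = 7, s(t(4)) = s(3) = 5, s(t(5)) = s(1) = 8, s(t(6)) = s(6) = 4, s(t(7)) = s(5) = 3, s(t(8)) = s(7) = 1.
Hence s ∘ t = [6 2 7 5 8 4 3 1].

6 2 7 5 8 4 3 1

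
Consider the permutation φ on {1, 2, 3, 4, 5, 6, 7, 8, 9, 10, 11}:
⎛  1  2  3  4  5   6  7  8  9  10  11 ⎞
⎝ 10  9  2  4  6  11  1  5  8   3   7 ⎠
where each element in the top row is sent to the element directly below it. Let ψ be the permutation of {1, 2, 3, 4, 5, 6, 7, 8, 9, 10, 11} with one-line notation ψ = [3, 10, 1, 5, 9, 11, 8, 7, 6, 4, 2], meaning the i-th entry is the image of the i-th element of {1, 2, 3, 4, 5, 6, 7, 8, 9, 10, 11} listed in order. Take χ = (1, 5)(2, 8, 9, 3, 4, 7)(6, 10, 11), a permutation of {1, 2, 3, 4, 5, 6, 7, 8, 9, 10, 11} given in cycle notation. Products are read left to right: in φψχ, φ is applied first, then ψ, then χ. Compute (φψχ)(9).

(φψχ)(9) = χ(ψ(φ(9))). φ(9) = 8, then ψ(8) = 7, then χ(7) = 2, so the result is 2.

2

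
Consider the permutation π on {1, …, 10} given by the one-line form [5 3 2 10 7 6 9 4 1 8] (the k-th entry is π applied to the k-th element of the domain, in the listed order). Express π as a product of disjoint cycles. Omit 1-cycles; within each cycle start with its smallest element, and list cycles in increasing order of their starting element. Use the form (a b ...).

From 1: 1 → 5 → 7 → 9 → 1, closing the cycle (1 5 7 9).
Continuing from each remaining unvisited element yields (1 5 7 9)(2 3)(4 10 8).

(1 5 7 9)(2 3)(4 10 8)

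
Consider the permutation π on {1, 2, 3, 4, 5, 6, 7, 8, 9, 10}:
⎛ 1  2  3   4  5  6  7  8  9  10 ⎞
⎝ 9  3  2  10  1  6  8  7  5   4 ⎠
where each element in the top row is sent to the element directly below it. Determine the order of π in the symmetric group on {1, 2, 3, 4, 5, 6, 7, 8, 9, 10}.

Writing π as disjoint cycles, the cycle lengths are 3, 2, 2, 2, 1.
The order of π is the least common multiple of its cycle lengths: lcm(3, 2, 2, 2) = 6.

6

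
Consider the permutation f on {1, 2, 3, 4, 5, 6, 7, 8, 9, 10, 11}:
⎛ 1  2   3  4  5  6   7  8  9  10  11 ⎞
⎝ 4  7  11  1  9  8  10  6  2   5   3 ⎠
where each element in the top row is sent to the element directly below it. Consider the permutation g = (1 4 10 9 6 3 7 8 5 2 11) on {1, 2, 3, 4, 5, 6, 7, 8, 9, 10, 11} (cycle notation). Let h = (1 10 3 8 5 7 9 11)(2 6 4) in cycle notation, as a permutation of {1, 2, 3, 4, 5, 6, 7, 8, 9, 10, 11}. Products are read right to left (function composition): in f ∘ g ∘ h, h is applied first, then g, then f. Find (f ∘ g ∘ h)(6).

Chase 6: h(6) = 4; g(4) = 10; f(10) = 5. Hence (f ∘ g ∘ h)(6) = 5.

5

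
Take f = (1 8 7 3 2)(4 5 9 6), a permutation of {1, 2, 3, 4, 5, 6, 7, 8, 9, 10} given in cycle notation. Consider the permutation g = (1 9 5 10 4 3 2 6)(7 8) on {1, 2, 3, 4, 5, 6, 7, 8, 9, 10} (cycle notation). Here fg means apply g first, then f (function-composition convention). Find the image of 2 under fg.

(fg)(2) = f(g(2)). g(2) = 6, then f(6) = 4. So (fg)(2) = 4.

4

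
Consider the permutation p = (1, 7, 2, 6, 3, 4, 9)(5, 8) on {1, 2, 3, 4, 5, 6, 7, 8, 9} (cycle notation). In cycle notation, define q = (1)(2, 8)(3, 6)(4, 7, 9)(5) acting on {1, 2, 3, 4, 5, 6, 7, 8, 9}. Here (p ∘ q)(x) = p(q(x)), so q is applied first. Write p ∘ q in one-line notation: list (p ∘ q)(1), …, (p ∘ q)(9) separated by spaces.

7 5 3 2 8 4 1 6 9

For each element, apply q then p: 1 → 1 → 7; 2 → 8 → 5; 3 → 6 → 3; 4 → 7 → 2; 5 → 5 → 8; 6 → 3 → 4; 7 → 9 → 1; 8 → 2 → 6; 9 → 4 → 9.
So p ∘ q in one-line form is 7 5 3 2 8 4 1 6 9.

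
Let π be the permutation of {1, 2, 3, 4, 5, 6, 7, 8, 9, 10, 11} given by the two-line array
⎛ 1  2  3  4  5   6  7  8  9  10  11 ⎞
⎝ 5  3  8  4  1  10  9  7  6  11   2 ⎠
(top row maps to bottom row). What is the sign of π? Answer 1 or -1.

1

In disjoint-cycle form the cycle lengths are 8, 2, 1.
A cycle of length ℓ contributes ℓ−1 transpositions, so π is a product of 7 + 1 = 8 transpositions — even.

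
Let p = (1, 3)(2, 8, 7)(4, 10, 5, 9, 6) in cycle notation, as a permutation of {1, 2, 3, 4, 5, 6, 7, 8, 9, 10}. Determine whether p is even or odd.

The cycle lengths are 5, 3, 2.
A cycle of length ℓ contributes ℓ−1 transpositions, so p is a product of 4 + 2 + 1 = 7 transpositions — odd.

odd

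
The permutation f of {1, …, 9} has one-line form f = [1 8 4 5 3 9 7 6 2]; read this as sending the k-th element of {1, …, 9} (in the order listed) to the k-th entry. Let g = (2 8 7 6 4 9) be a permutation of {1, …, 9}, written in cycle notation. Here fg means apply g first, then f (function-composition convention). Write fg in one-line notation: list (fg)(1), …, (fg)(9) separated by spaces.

(fg)(x) = f(g(x)). Computing each image: f(g(1)) = f(1) = 1, f(g(2)) = f(8) = 6, f(g(3)) = f(3) = 4, f(g(4)) = f(9) = 2, f(g(5)) = f(5) = 3, f(g(6)) = f(4) = 5, f(g(7)) = f(6) = 9, f(g(8)) = f(7) = 7, f(g(9)) = f(2) = 8.
Hence fg = [1 6 4 2 3 5 9 7 8].

1 6 4 2 3 5 9 7 8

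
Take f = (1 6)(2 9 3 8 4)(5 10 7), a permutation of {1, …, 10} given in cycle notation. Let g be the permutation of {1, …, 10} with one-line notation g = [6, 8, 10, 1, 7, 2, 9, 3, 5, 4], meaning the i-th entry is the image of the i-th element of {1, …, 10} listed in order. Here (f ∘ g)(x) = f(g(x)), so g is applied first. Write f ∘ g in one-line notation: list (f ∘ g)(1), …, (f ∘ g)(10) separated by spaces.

1 4 7 6 5 9 3 8 10 2

(f ∘ g)(x) = f(g(x)). Computing each image: f(g(1)) = f(6) = 1, f(g(2)) = f(8) = 4, f(g(3)) = f(10) = 7, f(g(4)) = f(1) = 6, f(g(5)) = f(7) = 5, f(g(6)) = f(2) = 9, f(g(7)) = f(9) = 3, f(g(8)) = f(3) = 8, f(g(9)) = f(5) = 10, f(g(10)) = f(4) = 2.
Hence f ∘ g = [1 4 7 6 5 9 3 8 10 2].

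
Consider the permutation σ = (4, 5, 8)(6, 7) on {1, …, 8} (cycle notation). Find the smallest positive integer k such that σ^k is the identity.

The cycle type of σ is (3, 2, 1, 1, 1).
Since disjoint cycles commute, ord(σ) = lcm(3, 2) = 6.

6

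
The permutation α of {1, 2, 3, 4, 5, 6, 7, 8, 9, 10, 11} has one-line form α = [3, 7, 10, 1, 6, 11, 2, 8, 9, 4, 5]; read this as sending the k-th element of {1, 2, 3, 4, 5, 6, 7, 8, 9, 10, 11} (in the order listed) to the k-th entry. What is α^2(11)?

Tracing 11 → 5 → … returns to 11 after 3 steps, so 11 lies in a 3-cycle (5 6 11).
Advancing 2 steps from 11: 11 → 5 → 6.

6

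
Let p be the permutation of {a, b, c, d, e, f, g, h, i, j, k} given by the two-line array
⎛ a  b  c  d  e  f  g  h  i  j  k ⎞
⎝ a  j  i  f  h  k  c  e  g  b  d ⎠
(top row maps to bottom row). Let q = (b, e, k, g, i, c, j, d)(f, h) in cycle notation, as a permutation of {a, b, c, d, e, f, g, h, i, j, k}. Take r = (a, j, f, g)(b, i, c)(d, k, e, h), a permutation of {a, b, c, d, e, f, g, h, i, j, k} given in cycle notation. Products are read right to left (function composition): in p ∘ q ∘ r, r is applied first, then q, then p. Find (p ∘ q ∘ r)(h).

j

(p ∘ q ∘ r)(h) = p(q(r(h))). r(h) = d, then q(d) = b, then p(b) = j, so the result is j.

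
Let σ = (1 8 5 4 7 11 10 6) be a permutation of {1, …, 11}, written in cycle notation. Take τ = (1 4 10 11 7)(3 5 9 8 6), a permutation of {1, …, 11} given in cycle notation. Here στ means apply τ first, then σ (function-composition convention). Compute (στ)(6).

τ(6) = 3, then σ(3) = 3; composing gives (στ)(6) = 3.

3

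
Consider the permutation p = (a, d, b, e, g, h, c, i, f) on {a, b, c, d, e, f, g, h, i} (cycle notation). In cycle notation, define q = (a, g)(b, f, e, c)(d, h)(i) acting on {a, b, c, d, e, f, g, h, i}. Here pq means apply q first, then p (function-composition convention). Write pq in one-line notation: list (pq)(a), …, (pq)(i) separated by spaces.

h a e c i g d b f

Chase each element through q then p: a → g → h; b → f → a; c → b → e; d → h → c; e → c → i; f → e → g; g → a → d; h → d → b; i → i → f.
Collecting the images, pq = [h a e c i g d b f].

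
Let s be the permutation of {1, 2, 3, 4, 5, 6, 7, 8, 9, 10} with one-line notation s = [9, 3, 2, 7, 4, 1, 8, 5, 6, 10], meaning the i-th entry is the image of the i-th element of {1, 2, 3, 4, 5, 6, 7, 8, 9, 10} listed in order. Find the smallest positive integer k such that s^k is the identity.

12

The disjoint-cycle form of s has cycle lengths 4, 3, 2, 1.
The order is lcm(4, 3, 2) = 12.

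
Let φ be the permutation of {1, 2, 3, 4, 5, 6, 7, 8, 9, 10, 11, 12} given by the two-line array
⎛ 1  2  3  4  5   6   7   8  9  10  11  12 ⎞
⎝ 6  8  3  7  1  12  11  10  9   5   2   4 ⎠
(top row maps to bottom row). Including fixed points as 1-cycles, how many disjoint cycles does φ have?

The cycle decomposition is (1 6 12 4 7 11 2 8 10 5)(3)(9), which has 3 cycles (counting 1-cycles).

3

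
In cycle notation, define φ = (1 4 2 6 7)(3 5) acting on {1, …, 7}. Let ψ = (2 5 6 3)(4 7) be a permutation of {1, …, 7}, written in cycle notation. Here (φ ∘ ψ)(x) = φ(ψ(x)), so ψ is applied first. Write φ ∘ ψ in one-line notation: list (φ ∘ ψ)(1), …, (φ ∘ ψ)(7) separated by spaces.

(φ ∘ ψ)(x) = φ(ψ(x)). Computing each image: φ(ψ(1)) = φ(1) = 4, φ(ψ(2)) = φ(5) = 3, φ(ψ(3)) = φ(2) = 6, φ(ψ(4)) = φ(7) = 1, φ(ψ(5)) = φ(6) = 7, φ(ψ(6)) = φ(3) = 5, φ(ψ(7)) = φ(4) = 2.
Hence φ ∘ ψ = [4 3 6 1 7 5 2].

4 3 6 1 7 5 2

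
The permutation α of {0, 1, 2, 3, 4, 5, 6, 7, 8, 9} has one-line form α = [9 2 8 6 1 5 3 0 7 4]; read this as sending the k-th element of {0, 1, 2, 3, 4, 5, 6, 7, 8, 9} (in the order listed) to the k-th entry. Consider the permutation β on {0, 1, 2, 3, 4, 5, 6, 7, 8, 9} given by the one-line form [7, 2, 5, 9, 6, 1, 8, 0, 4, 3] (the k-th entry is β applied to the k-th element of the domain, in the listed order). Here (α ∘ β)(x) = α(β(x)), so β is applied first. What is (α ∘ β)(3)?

β(3) = 9, then α(9) = 4; composing gives (α ∘ β)(3) = 4.

4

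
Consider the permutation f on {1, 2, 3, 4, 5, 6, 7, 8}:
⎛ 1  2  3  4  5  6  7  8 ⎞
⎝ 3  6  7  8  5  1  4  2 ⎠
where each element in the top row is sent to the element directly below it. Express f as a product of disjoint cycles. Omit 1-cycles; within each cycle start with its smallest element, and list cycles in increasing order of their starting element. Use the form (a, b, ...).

(1, 3, 7, 4, 8, 2, 6)

From 1: 1 → 3 → 7 → 4 → 8 → 2 → 6 → 1, closing the cycle (1, 3, 7, 4, 8, 2, 6).
Continuing from each remaining unvisited element yields (1, 3, 7, 4, 8, 2, 6).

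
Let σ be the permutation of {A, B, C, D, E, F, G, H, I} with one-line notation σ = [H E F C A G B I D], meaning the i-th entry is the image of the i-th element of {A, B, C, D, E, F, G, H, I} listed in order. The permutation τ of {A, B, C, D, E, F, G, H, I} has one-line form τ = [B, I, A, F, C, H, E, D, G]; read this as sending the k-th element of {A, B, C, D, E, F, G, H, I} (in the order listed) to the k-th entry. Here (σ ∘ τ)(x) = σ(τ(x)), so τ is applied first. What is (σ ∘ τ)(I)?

(σ ∘ τ)(I) = σ(τ(I)). τ(I) = G, then σ(G) = B. So (σ ∘ τ)(I) = B.

B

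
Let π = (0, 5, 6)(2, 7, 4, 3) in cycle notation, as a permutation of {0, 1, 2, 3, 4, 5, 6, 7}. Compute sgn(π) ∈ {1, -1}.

The cycle lengths are 4, 3, 1.
A cycle of length ℓ contributes ℓ−1 transpositions, so π is a product of 3 + 2 = 5 transpositions — odd.

-1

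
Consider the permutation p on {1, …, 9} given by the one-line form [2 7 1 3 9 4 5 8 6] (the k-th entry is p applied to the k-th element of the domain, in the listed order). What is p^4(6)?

2

Tracing 6 → 4 → … returns to 6 after 8 steps, so 6 lies in an 8-cycle (1 2 7 5 9 6 4 3).
Stepping 4 places around the cycle: 6 → 4 → 3 → 1 → 2.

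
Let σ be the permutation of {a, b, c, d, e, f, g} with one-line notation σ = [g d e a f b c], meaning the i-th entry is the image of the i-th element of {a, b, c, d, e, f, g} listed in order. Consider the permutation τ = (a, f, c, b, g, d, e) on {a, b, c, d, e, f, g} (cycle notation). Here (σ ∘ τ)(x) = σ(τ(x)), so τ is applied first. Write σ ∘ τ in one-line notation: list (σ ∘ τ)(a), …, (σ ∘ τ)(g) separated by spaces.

(σ ∘ τ)(x) = σ(τ(x)). Computing each image: σ(τ(a)) = σ(f) = b, σ(τ(b)) = σ(g) = c, σ(τ(c)) = σ(b) = d, σ(τ(d)) = σ(e) = f, σ(τ(e)) = σ(a) = g, σ(τ(f)) = σ(c) = e, σ(τ(g)) = σ(d) = a.
Hence σ ∘ τ = [b c d f g e a].

b c d f g e a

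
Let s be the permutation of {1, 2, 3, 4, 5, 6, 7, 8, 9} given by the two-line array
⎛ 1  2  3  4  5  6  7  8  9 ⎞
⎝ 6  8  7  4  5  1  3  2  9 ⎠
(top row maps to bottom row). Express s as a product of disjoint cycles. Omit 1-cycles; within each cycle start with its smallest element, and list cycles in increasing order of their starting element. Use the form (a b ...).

(1 6)(2 8)(3 7)

Iterating s from 1 gives 1 → 6 → 1; that is the 2-cycle (1 6).
Continuing from each remaining unvisited element yields (1 6)(2 8)(3 7).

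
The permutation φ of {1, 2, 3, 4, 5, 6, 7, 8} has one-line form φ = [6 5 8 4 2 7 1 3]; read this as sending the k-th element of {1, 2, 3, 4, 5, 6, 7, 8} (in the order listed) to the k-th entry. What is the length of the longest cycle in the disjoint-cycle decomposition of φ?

Decomposing into disjoint cycles gives (1, 6, 7)(2, 5)(3, 8); the longest has length 3.

3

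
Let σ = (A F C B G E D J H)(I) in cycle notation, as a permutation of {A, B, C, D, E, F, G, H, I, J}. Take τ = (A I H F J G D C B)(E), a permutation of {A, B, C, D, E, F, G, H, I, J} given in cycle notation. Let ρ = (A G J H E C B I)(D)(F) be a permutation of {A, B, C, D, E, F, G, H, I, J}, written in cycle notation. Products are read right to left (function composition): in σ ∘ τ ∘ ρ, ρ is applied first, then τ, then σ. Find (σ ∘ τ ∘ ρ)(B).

A

(σ ∘ τ ∘ ρ)(B) = σ(τ(ρ(B))). ρ(B) = I, then τ(I) = H, then σ(H) = A, so the result is A.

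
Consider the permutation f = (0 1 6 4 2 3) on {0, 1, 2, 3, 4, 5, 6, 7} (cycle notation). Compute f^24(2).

2

2 lies in the 6-cycle (0 1 6 4 2 3).
Powers repeat with period 6 on this cycle, and 24 mod 6 = 0, so f^24(2) = f^0(2).
So f^24(2) = 2.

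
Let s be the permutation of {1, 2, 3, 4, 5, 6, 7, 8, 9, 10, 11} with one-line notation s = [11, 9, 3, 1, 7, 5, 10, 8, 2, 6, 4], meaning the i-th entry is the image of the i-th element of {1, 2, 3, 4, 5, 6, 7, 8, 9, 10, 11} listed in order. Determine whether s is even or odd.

In disjoint-cycle form the cycle lengths are 4, 3, 2, 1, 1.
A cycle is odd iff its length is even; s has 2 even-length cycles, so sgn(s) = (−1)^2 and s is even.

even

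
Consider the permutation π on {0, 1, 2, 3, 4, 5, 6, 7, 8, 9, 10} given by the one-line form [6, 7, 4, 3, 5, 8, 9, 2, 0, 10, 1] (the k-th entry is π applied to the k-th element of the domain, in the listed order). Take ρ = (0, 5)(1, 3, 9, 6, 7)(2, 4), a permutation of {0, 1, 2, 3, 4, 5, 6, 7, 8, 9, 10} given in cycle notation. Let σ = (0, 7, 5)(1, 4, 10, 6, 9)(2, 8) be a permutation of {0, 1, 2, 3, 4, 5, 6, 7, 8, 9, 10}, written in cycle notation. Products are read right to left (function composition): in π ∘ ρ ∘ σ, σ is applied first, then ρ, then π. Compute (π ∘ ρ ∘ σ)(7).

6

Chase 7: σ(7) = 5; ρ(5) = 0; π(0) = 6. Hence (π ∘ ρ ∘ σ)(7) = 6.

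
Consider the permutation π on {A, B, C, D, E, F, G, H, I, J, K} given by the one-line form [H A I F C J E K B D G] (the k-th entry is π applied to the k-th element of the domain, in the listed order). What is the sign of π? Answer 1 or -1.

In disjoint-cycle form the cycle lengths are 8, 3.
A cycle of length ℓ contributes ℓ−1 transpositions, so π is a product of 7 + 2 = 9 transpositions — odd.

-1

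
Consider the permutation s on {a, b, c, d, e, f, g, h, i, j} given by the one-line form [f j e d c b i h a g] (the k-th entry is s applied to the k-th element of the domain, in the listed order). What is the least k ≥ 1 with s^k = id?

Decomposing into disjoint cycles gives cycle lengths 6, 2, 1, 1.
Since disjoint cycles commute, ord(s) = lcm(6, 2) = 6.

6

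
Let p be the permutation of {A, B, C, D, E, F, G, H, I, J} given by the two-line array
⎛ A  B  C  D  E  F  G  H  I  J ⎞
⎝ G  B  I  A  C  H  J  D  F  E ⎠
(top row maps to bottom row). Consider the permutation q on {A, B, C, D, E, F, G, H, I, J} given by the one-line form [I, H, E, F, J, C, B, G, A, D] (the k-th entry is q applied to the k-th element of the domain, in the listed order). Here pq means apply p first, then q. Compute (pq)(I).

C

(pq)(I) = q(p(I)). p(I) = F, then q(F) = C. So (pq)(I) = C.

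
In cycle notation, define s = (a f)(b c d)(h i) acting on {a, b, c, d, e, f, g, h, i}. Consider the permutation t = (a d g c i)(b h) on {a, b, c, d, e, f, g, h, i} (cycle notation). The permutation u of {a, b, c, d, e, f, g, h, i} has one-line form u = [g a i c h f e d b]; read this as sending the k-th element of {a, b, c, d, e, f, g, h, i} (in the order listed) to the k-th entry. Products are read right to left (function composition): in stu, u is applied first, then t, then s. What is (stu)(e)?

Chase e: u(e) = h; t(h) = b; s(b) = c. Hence (stu)(e) = c.

c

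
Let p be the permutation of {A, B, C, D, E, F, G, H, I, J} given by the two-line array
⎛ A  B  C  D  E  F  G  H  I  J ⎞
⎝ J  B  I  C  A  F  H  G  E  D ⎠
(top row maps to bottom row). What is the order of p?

The disjoint-cycle form of p has cycle lengths 6, 2, 1, 1.
The order is lcm(6, 2) = 6.

6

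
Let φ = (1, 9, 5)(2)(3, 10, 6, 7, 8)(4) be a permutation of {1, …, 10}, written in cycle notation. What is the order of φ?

15

The cycle type of φ is (5, 3, 1, 1).
Since disjoint cycles commute, ord(φ) = lcm(5, 3) = 15.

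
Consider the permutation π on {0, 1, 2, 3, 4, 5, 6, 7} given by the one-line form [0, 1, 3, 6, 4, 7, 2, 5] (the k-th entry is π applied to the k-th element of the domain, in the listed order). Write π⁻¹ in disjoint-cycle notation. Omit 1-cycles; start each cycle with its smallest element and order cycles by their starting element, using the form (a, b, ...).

(2, 6, 3)(5, 7)

The cycle decomposition of π is (2, 3, 6)(5, 7).
Reversing each cycle (and rotating so the smallest element leads) gives π⁻¹ = (2, 6, 3)(5, 7).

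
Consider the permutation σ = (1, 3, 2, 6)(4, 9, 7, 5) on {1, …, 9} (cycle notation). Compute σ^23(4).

5

4 lies in the 4-cycle (4, 9, 7, 5).
Since the cycle has length 4, σ^23 acts on it the same as σ^3 (23 mod 4 = 3).
Stepping 3 places around the cycle: 4 → 9 → 7 → 5.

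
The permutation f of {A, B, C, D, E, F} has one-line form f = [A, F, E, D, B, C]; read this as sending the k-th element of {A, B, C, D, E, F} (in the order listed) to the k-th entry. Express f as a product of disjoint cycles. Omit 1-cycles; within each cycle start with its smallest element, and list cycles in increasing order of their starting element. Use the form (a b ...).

(B F C E)

From B: B → F → C → E → B, closing the cycle (B F C E).
Continuing from each remaining unvisited element yields (B F C E).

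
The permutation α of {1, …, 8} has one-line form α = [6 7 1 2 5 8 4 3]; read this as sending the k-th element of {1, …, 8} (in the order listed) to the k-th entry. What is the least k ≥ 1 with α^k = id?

12

The disjoint-cycle form of α has cycle lengths 4, 3, 1.
Since disjoint cycles commute, ord(α) = lcm(4, 3) = 12.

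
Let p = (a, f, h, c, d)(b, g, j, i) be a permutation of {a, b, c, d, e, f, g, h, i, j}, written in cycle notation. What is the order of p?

20

The disjoint cycles have lengths 5, 4, 1.
The order is lcm(5, 4) = 20.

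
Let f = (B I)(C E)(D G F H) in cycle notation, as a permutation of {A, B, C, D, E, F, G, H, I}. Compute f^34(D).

F

D lies in the 4-cycle (D G F H).
Since the cycle has length 4, f^34 acts on it the same as f^2 (34 mod 4 = 2).
Advancing 2 steps from D: D → G → F.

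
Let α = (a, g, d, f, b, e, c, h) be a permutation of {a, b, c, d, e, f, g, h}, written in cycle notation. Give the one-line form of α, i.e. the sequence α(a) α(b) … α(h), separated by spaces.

g e h f c b d a

Reading each image from the cycles: a→g, b→e, c→h, d→f, e→c, f→b, g→d, h→a.
So the one-line form is g e h f c b d a.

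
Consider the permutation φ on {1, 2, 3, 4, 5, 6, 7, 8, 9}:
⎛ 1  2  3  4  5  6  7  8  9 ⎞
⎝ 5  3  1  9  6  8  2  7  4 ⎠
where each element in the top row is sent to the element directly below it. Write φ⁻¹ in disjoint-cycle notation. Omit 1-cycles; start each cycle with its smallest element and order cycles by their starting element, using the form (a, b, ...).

(1, 3, 2, 7, 8, 6, 5)(4, 9)

The cycle decomposition of φ is (1, 5, 6, 8, 7, 2, 3)(4, 9).
Reversing each cycle (and rotating so the smallest element leads) gives φ⁻¹ = (1, 3, 2, 7, 8, 6, 5)(4, 9).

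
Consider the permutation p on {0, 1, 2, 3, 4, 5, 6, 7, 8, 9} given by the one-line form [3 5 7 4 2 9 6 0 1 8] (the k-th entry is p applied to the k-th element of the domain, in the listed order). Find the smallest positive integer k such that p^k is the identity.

Decomposing into disjoint cycles gives cycle lengths 5, 4, 1.
Since disjoint cycles commute, ord(p) = lcm(5, 4) = 20.

20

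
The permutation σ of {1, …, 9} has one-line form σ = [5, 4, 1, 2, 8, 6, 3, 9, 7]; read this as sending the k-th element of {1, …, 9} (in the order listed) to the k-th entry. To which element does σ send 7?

7 is element number 7 of the domain, and entry number 7 of the one-line form is 3, so σ(7) = 3.

3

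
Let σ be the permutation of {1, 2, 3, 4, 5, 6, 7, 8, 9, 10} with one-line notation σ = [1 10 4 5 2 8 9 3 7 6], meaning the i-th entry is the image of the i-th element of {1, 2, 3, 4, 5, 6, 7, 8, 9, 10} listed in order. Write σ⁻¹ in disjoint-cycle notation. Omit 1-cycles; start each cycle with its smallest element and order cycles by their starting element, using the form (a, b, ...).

(2, 5, 4, 3, 8, 6, 10)(7, 9)

First write σ in disjoint cycles: (2, 10, 6, 8, 3, 4, 5)(7, 9).
Reversing each cycle (and rotating so the smallest element leads) gives σ⁻¹ = (2, 5, 4, 3, 8, 6, 10)(7, 9).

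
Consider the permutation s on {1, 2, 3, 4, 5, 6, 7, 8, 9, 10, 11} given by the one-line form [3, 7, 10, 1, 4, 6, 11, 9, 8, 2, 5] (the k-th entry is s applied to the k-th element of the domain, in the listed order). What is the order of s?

8

Writing s as disjoint cycles, the cycle lengths are 8, 2, 1.
The order of s is the least common multiple of its cycle lengths: lcm(8, 2) = 8.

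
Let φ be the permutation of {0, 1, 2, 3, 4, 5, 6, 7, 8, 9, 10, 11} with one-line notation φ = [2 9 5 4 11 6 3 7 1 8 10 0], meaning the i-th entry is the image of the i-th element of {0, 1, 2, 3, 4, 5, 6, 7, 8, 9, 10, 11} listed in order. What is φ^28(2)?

Tracing 2 → 5 → … returns to 2 after 7 steps, so 2 lies in a 7-cycle (0, 2, 5, 6, 3, 4, 11).
Powers repeat with period 7 on this cycle, and 28 mod 7 = 0, so φ^28(2) = φ^0(2).
So φ^28(2) = 2.

2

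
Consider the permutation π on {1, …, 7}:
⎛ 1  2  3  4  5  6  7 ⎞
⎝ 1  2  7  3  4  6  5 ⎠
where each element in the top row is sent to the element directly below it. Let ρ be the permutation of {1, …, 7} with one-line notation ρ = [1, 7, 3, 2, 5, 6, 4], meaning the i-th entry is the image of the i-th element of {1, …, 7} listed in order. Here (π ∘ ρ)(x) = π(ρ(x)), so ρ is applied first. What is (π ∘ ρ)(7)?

3

ρ(7) = 4, then π(4) = 3; composing gives (π ∘ ρ)(7) = 3.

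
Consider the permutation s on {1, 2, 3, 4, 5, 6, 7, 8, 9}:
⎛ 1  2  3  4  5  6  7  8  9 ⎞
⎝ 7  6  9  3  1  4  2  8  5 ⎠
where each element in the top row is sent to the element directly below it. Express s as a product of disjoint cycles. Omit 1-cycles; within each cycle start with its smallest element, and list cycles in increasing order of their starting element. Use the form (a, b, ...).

From 1: 1 → 7 → 2 → 6 → 4 → 3 → 9 → 5 → 1, closing the cycle (1, 7, 2, 6, 4, 3, 9, 5).
Continuing from each remaining unvisited element yields (1, 7, 2, 6, 4, 3, 9, 5).

(1, 7, 2, 6, 4, 3, 9, 5)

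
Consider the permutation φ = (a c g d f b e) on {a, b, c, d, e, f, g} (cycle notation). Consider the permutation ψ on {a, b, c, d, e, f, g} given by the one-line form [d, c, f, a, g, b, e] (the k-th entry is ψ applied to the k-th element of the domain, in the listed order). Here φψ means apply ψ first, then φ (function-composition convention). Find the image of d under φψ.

c

First apply ψ: ψ(d) = a, then φ(a) = c. Thus (φψ)(d) = c.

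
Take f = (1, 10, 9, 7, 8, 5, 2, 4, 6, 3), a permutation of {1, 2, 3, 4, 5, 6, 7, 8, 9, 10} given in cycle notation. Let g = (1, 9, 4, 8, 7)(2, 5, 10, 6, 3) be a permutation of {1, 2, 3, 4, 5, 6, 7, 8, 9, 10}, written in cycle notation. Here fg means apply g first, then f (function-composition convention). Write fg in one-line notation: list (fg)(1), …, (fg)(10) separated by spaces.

Chase each element through g then f: 1 → 9 → 7; 2 → 5 → 2; 3 → 2 → 4; 4 → 8 → 5; 5 → 10 → 9; 6 → 3 → 1; 7 → 1 → 10; 8 → 7 → 8; 9 → 4 → 6; 10 → 6 → 3.
So fg in one-line form is 7 2 4 5 9 1 10 8 6 3.

7 2 4 5 9 1 10 8 6 3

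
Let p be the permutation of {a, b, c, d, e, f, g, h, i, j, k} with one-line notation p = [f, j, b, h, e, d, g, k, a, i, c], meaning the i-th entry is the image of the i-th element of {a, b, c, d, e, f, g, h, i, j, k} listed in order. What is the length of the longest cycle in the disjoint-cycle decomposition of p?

Decomposing into disjoint cycles gives (a, f, d, h, k, c, b, j, i); the longest has length 9.

9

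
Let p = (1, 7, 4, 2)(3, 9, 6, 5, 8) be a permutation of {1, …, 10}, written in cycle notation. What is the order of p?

20

The cycle type of p is (5, 4, 1).
The order of p is the least common multiple of its cycle lengths: lcm(5, 4) = 20.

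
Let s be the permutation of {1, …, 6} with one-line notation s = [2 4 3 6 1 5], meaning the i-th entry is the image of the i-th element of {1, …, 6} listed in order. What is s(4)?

4 is element number 4 of the domain, and entry number 4 of the one-line form is 6, so s(4) = 6.

6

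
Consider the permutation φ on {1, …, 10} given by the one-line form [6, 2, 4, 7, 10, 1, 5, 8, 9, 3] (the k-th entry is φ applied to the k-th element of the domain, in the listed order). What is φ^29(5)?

7

Tracing 5 → 10 → … returns to 5 after 5 steps, so 5 lies in a 5-cycle (3 4 7 5 10).
Powers repeat with period 5 on this cycle, and 29 mod 5 = 4, so φ^29(5) = φ^4(5).
Stepping 4 places around the cycle: 5 → 10 → 3 → 4 → 7.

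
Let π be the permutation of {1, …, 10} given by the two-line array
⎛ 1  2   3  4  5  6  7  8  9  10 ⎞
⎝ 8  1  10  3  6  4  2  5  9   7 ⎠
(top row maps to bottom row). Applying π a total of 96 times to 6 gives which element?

1

Tracing 6 → 4 → … returns to 6 after 9 steps, so 6 lies in a 9-cycle (1 8 5 6 4 3 10 7 2).
Powers repeat with period 9 on this cycle, and 96 mod 9 = 6, so π^96(6) = π^6(6).
Stepping 6 places around the cycle: 6 → 4 → 3 → 10 → 7 → 2 → 1.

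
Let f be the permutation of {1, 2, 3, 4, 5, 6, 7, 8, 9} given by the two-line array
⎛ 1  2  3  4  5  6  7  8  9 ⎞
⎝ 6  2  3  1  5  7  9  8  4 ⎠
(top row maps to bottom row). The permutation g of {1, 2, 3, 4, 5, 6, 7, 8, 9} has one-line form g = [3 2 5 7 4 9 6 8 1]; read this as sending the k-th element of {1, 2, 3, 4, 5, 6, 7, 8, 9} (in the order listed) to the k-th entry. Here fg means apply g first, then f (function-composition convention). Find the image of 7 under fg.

7

(fg)(7) = f(g(7)). g(7) = 6, then f(6) = 7. So (fg)(7) = 7.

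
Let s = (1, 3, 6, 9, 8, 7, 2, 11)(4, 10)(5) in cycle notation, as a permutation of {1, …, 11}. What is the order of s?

The cycle type of s is (8, 2, 1).
The order of s is the least common multiple of its cycle lengths: lcm(8, 2) = 8.

8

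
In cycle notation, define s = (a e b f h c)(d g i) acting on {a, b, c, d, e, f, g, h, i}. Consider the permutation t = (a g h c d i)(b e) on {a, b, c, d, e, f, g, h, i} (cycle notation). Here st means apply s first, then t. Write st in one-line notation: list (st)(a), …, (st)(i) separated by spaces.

b f g h e c a d i

Chase each element through s then t: a → e → b; b → f → f; c → a → g; d → g → h; e → b → e; f → h → c; g → i → a; h → c → d; i → d → i.
So st in one-line form is b f g h e c a d i.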